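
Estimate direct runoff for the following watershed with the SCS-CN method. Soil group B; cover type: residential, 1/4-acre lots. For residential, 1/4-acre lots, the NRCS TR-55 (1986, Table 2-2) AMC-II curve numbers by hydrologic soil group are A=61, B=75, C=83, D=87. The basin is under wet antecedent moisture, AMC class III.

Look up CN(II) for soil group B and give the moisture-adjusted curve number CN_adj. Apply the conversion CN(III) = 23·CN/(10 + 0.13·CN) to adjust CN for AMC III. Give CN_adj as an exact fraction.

CN_adj = 6900/79 ≈ 87.342

NRCS table: residential, 1/4-acre lots, soil group B → CN(II) = 75
Wet (AMC III): CN(III) = 23·75/(10 + 0.13·75) = 1725/(79/4) = 6900/79 ≈ 87.342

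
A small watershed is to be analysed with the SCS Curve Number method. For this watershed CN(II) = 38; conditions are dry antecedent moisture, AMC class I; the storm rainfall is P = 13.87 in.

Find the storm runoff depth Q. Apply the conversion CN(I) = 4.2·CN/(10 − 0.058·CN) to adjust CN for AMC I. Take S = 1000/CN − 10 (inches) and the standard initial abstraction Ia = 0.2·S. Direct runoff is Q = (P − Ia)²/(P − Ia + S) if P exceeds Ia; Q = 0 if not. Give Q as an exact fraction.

Dry (AMC I): CN(I) = 4.2·38/(10 − 0.058·38) = (798/5)/(1949/250) = 39900/1949 ≈ 20.472
S = 1000/(39900/1949) − 10 = 15500/399 in ≈ 38.847 in
Ia = 0.2·(15500/399) = 3100/399 in ≈ 7.769 in
Excess rainfall: 13.870 − 7.769 = 6.101 in; P > Ia so Q > 0
Q = (243413/39900)²/((243413/39900) + 15500/399) = (59249888569/1592010000)/(1793413/39900) = 59249888569/71557178700 in ≈ 0.828 in

Q = 59249888569/71557178700 in ≈ 0.828 in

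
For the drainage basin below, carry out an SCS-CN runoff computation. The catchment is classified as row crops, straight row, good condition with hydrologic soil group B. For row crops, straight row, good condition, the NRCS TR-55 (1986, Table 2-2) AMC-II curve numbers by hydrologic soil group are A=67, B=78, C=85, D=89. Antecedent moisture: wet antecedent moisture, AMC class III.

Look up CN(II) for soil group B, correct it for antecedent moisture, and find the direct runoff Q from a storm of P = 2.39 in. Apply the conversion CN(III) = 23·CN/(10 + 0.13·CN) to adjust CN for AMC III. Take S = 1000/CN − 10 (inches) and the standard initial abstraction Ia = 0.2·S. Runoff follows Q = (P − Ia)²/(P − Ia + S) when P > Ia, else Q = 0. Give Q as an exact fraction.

NRCS table: row crops, straight row, good condition, soil group B → CN(II) = 78
Wet (AMC III): CN(III) = 23·78/(10 + 0.13·78) = 1794/(1007/50) = 89700/1007 ≈ 89.076
Retention S: 1000/CN − 10 with CN=89.076 → S = 1100/897 ≈ 1.226 in
Ia = 0.2·(1100/897) = 220/897 in ≈ 0.245 in
P − Ia = 2.390 − 0.245 = 192383/89700 ≈ 2.145 in (> 0, runoff occurs)
Q: (192383/89700)² ÷ (302383/89700) = 37011218689/27123755100 in (≈ 1.365 in)

Q = 37011218689/27123755100 in ≈ 1.365 in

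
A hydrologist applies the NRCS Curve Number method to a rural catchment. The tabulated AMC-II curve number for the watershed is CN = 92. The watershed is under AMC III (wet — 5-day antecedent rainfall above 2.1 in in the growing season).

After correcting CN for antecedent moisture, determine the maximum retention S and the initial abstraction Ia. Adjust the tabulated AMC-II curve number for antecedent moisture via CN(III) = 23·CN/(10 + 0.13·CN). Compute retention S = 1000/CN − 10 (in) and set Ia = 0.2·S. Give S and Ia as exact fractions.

Wet (AMC III): CN(III) = 23·92/(10 + 0.13·92) = 2116/(549/25) = 52900/549 ≈ 96.357
Max retention: S = 1000/(52900/549) − 10 = 200/529 in (≈ 0.378 in)
Initial abstraction Ia = S/5 = (200/529)/5 = 40/529 ≈ 0.076 in

S = 200/529 in ≈ 0.378 in; Ia = 40/529 in ≈ 0.076 in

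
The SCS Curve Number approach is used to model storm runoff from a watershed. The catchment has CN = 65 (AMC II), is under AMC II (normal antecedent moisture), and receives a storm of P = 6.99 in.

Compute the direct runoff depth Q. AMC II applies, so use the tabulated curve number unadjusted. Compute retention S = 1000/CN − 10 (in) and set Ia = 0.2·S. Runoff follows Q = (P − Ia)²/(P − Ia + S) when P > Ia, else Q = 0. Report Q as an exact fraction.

AMC II — tabulated CN = 65 applies directly.
S = 1000/65 − 10 = 70/13 in ≈ 5.385 in
Initial abstraction Ia = S/5 = (70/13)/5 = 14/13 ≈ 1.077 in
Since P=6.990 > Ia=1.077: effective rainfall P−Ia = 7687/1300 in
Runoff Q = (P−Ia)²/(P−Ia+S) = (5.913)²/(5.913+5.385) = 59089969/19093100 ≈ 3.095 in

Q = 59089969/19093100 in ≈ 3.095 in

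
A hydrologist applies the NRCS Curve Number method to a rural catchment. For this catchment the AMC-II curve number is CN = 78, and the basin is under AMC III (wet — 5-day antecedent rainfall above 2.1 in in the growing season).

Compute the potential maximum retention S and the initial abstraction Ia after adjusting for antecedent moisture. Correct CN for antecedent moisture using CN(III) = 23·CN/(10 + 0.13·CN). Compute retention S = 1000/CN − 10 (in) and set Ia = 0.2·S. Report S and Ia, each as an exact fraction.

Wet (AMC III): CN(III) = 23·78/(10 + 0.13·78) = 1794/(1007/50) = 89700/1007 ≈ 89.076
Max retention: S = 1000/(89700/1007) − 10 = 1100/897 in (≈ 1.226 in)
Ia = 0.2·(1100/897) = 220/897 in ≈ 0.245 in

S = 1100/897 in ≈ 1.226 in; Ia = 220/897 in ≈ 0.245 in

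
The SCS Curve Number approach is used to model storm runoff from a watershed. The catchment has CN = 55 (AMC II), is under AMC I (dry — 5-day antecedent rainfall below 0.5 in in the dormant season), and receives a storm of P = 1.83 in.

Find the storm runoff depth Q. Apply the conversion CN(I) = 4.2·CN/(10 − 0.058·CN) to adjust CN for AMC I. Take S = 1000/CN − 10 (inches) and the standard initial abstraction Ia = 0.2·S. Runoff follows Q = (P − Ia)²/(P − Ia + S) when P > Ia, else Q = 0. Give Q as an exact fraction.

CN(I) from CN(II)=55: (4.2·55)/(10 − 0.058·55) = 7700/227 ≈ 33.921
Retention S: 1000/CN − 10 with CN=33.921 → S = 1500/77 ≈ 19.481 in
Ia = 0.2S: 0.2·19.481 = 3.896 in (exactly 300/77)
P = 1.830 ≤ Ia = 3.896 in: entire storm abstracted, Q = 0.

Q = 0 in ≈ 0.000 in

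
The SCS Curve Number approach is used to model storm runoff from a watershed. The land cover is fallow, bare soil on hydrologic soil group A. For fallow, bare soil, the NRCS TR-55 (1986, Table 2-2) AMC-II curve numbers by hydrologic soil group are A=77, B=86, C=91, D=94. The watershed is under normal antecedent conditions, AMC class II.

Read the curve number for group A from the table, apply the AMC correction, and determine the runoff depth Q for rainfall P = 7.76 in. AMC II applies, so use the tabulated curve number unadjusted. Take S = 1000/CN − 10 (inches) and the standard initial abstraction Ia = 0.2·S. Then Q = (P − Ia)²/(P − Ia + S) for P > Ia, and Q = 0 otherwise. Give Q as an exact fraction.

NRCS table: fallow, bare soil, soil group A → CN(II) = 77
AMC II — tabulated CN = 77 applies directly.
Retention S: 1000/CN − 10 with CN=77.000 → S = 230/77 ≈ 2.987 in
Ia = 0.2S: 0.2·2.987 = 0.597 in (exactly 46/77)
Since P=7.760 > Ia=0.597: effective rainfall P−Ia = 13788/1925 in
Q = (13788/1925)²/((13788/1925) + 230/77) = (190108944/3705625)/(19538/1925) = 95054472/18805325 in ≈ 5.055 in

Q = 95054472/18805325 in ≈ 5.055 in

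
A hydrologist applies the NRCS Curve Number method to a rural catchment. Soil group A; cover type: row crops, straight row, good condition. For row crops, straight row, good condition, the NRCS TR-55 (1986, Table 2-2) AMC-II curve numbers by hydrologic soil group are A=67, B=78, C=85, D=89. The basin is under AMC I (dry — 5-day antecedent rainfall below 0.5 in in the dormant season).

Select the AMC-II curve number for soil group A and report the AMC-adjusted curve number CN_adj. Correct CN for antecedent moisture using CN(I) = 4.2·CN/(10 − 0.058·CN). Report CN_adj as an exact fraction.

NRCS table: row crops, straight row, good condition, soil group A → CN(II) = 67
Adjust CN=67 to AMC I: 4.2·67/(10 − 0.058·67) → (1407/5) ÷ (3057/500) = 46900/1019 ≈ 46.026

CN_adj = 46900/1019 ≈ 46.026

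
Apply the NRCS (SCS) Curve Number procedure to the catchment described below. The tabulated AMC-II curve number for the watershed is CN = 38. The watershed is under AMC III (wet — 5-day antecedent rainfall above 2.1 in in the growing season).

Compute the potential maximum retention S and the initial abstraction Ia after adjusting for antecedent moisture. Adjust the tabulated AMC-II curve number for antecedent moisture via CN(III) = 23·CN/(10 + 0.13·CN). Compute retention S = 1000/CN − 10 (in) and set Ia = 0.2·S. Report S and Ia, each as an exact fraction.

S = 3100/437 in ≈ 7.094 in; Ia = 620/437 in ≈ 1.419 in

CN(III) from CN(II)=38: (23·38)/(10 + 0.13·38) = 43700/747 ≈ 58.501
Max retention: S = 1000/(43700/747) − 10 = 3100/437 in (≈ 7.094 in)
Initial abstraction Ia = S/5 = (3100/437)/5 = 620/437 ≈ 1.419 in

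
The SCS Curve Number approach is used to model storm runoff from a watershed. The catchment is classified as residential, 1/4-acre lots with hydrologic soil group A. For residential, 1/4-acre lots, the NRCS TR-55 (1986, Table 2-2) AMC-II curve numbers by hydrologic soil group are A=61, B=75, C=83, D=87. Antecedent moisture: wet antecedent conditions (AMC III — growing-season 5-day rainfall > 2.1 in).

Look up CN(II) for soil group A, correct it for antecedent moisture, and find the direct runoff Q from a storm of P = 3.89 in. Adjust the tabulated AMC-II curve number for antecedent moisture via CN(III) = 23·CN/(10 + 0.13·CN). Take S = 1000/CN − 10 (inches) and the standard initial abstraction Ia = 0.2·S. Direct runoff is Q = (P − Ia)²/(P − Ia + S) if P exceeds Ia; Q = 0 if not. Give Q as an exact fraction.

NRCS table: residential, 1/4-acre lots, soil group A → CN(II) = 61
Wet (AMC III): CN(III) = 23·61/(10 + 0.13·61) = 1403/(1793/100) = 140300/1793 ≈ 78.249
S = 1000/(140300/1793) − 10 = 3900/1403 in ≈ 2.780 in
Ia = 0.2·(3900/1403) = 780/1403 in ≈ 0.556 in
P − Ia = 3.890 − 0.556 = 467767/140300 ≈ 3.334 in (> 0, runoff occurs)
Runoff Q = (P−Ia)²/(P−Ia+S) = (3.334)²/(3.334+2.780) = 218805966289/120344710100 ≈ 1.818 in

Q = 218805966289/120344710100 in ≈ 1.818 in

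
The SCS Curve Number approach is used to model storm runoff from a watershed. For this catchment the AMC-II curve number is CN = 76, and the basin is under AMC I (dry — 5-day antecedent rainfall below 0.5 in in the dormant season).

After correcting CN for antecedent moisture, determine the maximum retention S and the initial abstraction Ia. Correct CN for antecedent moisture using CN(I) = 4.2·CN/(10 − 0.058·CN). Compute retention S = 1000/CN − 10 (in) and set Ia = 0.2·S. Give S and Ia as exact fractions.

Adjust CN=76 to AMC I: 4.2·76/(10 − 0.058·76) → (1596/5) ÷ (699/125) = 13300/233 ≈ 57.082
S = 1000/(13300/233) − 10 = 1000/133 in ≈ 7.519 in
Ia = 0.2·(1000/133) = 200/133 in ≈ 1.504 in

S = 1000/133 in ≈ 7.519 in; Ia = 200/133 in ≈ 1.504 in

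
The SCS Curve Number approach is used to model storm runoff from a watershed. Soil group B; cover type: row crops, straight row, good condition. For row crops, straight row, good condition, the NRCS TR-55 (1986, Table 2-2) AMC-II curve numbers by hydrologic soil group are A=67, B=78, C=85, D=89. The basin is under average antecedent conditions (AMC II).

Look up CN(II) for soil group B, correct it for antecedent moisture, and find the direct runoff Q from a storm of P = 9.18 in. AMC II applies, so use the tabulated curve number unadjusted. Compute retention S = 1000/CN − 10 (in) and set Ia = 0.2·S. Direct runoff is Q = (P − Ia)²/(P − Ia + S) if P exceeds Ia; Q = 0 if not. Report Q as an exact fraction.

NRCS table: row crops, straight row, good condition, soil group B → CN(II) = 78
AMC II — tabulated CN = 78 applies directly.
Max retention: S = 1000/78 − 10 = 110/39 in (≈ 2.821 in)
Initial abstraction Ia = S/5 = (110/39)/5 = 22/39 ≈ 0.564 in
P − Ia = 9.180 − 0.564 = 16801/1950 ≈ 8.616 in (> 0, runoff occurs)
Runoff Q = (P−Ia)²/(P−Ia+S) = (8.616)²/(8.616+2.821) = 282273601/43486950 ≈ 6.491 in

Q = 282273601/43486950 in ≈ 6.491 in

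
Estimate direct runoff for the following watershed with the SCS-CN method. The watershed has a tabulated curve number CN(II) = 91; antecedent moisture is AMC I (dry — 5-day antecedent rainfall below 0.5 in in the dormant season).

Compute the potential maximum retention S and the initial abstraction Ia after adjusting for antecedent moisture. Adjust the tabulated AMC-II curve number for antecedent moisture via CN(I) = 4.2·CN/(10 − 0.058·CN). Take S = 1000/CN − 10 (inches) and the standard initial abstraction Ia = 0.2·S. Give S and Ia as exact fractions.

CN(I) from CN(II)=91: (4.2·91)/(10 − 0.058·91) = 63700/787 ≈ 80.940
Max retention: S = 1000/(63700/787) − 10 = 1500/637 in (≈ 2.355 in)
Ia = 0.2S: 0.2·2.355 = 0.471 in (exactly 300/637)

S = 1500/637 in ≈ 2.355 in; Ia = 300/637 in ≈ 0.471 in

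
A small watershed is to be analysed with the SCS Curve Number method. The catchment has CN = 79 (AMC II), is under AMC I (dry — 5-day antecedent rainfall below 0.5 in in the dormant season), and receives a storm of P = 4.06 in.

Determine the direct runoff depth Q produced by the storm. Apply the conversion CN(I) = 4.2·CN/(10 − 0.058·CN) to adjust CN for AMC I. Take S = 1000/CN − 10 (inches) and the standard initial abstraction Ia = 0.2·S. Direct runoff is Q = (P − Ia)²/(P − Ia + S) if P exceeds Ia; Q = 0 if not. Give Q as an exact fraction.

Q = 121815369/142346150 in ≈ 0.856 in

Dry (AMC I): CN(I) = 4.2·79/(10 − 0.058·79) = (1659/5)/(2709/500) = 7900/129 ≈ 61.240
Max retention: S = 1000/(7900/129) − 10 = 500/79 in (≈ 6.329 in)
Ia = 0.2·(500/79) = 100/79 in ≈ 1.266 in
P − Ia = 4.060 − 1.266 = 11037/3950 ≈ 2.794 in (> 0, runoff occurs)
Q: (11037/3950)² ÷ (36037/3950) = 121815369/142346150 in (≈ 0.856 in)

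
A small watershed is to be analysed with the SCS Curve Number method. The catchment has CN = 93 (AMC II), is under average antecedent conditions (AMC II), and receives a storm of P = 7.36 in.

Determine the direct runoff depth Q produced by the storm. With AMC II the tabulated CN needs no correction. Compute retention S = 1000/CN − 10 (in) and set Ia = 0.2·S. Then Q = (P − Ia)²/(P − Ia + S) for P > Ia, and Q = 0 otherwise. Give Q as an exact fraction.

Q = 70241161/10760100 in ≈ 6.528 in

CN(II) = 93; AMC II needs no correction.
Retention S: 1000/CN − 10 with CN=93.000 → S = 70/93 ≈ 0.753 in
Initial abstraction Ia = S/5 = (70/93)/5 = 14/93 ≈ 0.151 in
Excess rainfall: 7.360 − 0.151 = 7.209 in; P > Ia so Q > 0
Runoff Q = (P−Ia)²/(P−Ia+S) = (7.209)²/(7.209+0.753) = 70241161/10760100 ≈ 6.528 in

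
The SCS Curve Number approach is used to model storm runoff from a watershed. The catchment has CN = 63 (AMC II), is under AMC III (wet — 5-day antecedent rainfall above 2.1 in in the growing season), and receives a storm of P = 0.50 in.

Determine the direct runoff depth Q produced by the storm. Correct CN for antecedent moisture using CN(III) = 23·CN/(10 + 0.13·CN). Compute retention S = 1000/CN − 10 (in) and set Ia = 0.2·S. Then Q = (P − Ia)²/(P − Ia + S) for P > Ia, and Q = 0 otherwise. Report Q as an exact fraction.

Q = 0 in ≈ 0.000 in

Adjust CN=63 to AMC III: 23·63/(10 + 0.13·63) → 1449 ÷ (1819/100) = 144900/1819 ≈ 79.659
S = 1000/(144900/1819) − 10 = 3700/1449 in ≈ 2.553 in
Ia = 0.2·(3700/1449) = 740/1449 in ≈ 0.511 in
P = 0.500 ≤ Ia = 0.511 in: entire storm abstracted, Q = 0.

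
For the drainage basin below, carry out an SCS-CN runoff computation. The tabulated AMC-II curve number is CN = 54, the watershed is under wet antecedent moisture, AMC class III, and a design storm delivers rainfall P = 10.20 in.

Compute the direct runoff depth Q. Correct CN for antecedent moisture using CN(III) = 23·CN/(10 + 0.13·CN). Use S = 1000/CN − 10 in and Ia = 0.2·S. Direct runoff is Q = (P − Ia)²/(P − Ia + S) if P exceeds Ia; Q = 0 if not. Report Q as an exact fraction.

CN(III) from CN(II)=54: (23·54)/(10 + 0.13·54) = 2700/37 ≈ 72.973
Retention S: 1000/CN − 10 with CN=72.973 → S = 100/27 ≈ 3.704 in
Ia = 0.2·(100/27) = 20/27 in ≈ 0.741 in
Excess rainfall: 10.200 − 0.741 = 9.459 in; P > Ia so Q > 0
Q = (1277/135)²/((1277/135) + 100/27) = (1630729/18225)/(1777/135) = 1630729/239895 in ≈ 6.798 in

Q = 1630729/239895 in ≈ 6.798 in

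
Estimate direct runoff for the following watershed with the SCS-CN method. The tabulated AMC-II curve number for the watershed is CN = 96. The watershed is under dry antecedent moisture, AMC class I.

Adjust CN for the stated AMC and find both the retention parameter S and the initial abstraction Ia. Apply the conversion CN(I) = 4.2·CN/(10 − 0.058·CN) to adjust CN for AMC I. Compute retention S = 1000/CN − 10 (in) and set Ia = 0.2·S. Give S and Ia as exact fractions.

S = 125/126 in ≈ 0.992 in; Ia = 25/126 in ≈ 0.198 in

Dry (AMC I): CN(I) = 4.2·96/(10 − 0.058·96) = (2016/5)/(554/125) = 25200/277 ≈ 90.975
Max retention: S = 1000/(25200/277) − 10 = 125/126 in (≈ 0.992 in)
Initial abstraction Ia = S/5 = (125/126)/5 = 25/126 ≈ 0.198 in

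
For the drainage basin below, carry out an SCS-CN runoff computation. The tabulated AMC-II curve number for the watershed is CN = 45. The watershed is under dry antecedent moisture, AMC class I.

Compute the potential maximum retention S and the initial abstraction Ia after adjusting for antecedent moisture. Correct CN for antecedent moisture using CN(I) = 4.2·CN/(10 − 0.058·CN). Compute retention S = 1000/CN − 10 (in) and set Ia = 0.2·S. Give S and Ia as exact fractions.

Adjust CN=45 to AMC I: 4.2·45/(10 − 0.058·45) → 189 ÷ (739/100) = 18900/739 ≈ 25.575
S = 1000/(18900/739) − 10 = 5500/189 in ≈ 29.101 in
Ia = 0.2·(5500/189) = 1100/189 in ≈ 5.820 in

S = 5500/189 in ≈ 29.101 in; Ia = 1100/189 in ≈ 5.820 in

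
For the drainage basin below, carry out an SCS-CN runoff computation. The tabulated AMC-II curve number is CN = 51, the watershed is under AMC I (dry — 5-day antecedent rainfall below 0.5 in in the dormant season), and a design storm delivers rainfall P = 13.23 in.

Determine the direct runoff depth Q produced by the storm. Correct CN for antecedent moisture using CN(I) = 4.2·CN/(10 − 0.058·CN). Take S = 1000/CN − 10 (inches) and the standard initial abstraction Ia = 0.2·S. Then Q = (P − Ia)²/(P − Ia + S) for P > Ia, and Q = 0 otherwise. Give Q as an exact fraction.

Adjust CN=51 to AMC I: 4.2·51/(10 − 0.058·51) → (1071/5) ÷ (3521/500) = 15300/503 ≈ 30.417
Retention S: 1000/CN − 10 with CN=30.417 → S = 3500/153 ≈ 22.876 in
Ia = 0.2·(3500/153) = 700/153 in ≈ 4.575 in
Since P=13.230 > Ia=4.575: effective rainfall P−Ia = 132419/15300 in
Q = (132419/15300)²/((132419/15300) + 3500/153) = (17534791561/234090000)/(482419/15300) = 2504970223/1054430100 in ≈ 2.376 in

Q = 2504970223/1054430100 in ≈ 2.376 in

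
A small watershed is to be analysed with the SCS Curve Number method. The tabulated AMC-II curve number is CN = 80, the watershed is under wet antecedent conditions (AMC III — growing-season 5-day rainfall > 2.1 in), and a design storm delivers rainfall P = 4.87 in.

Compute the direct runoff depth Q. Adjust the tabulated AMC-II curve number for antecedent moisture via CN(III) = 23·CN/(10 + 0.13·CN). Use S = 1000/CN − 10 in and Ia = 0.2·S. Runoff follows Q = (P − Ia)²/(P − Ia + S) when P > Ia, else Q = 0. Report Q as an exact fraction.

Q = 114511401/30362300 in ≈ 3.771 in

Wet (AMC III): CN(III) = 23·80/(10 + 0.13·80) = 1840/(102/5) = 4600/51 ≈ 90.196
S = 1000/(4600/51) − 10 = 25/23 in ≈ 1.087 in
Ia = 0.2·(25/23) = 5/23 in ≈ 0.217 in
Since P=4.870 > Ia=0.217: effective rainfall P−Ia = 10701/2300 in
Q: (10701/2300)² ÷ (13201/2300) = 114511401/30362300 in (≈ 3.771 in)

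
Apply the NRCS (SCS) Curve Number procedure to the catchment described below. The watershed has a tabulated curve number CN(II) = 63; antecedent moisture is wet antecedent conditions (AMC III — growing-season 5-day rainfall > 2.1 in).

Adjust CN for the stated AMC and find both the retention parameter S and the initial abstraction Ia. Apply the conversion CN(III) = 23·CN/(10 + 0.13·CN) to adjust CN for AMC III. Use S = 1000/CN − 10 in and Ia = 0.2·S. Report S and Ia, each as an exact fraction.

S = 3700/1449 in ≈ 2.553 in; Ia = 740/1449 in ≈ 0.511 in

Adjust CN=63 to AMC III: 23·63/(10 + 0.13·63) → 1449 ÷ (1819/100) = 144900/1819 ≈ 79.659
S = 1000/(144900/1819) − 10 = 3700/1449 in ≈ 2.553 in
Initial abstraction Ia = S/5 = (3700/1449)/5 = 740/1449 ≈ 0.511 in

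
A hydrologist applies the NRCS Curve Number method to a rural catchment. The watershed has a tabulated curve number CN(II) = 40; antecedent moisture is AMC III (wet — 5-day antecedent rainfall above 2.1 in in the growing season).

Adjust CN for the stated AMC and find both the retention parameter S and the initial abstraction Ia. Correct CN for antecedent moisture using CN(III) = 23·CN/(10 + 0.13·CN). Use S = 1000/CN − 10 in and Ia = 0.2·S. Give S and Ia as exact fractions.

Adjust CN=40 to AMC III: 23·40/(10 + 0.13·40) → 920 ÷ (76/5) = 1150/19 ≈ 60.526
Max retention: S = 1000/(1150/19) − 10 = 150/23 in (≈ 6.522 in)
Ia = 0.2S: 0.2·6.522 = 1.304 in (exactly 30/23)

S = 150/23 in ≈ 6.522 in; Ia = 30/23 in ≈ 1.304 in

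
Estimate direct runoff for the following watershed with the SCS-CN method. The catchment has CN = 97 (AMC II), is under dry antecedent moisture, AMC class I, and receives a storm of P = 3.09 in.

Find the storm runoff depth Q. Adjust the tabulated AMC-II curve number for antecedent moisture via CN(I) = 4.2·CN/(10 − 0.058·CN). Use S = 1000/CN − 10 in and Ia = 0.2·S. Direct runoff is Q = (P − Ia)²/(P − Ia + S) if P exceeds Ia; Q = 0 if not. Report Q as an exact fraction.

Dry (AMC I): CN(I) = 4.2·97/(10 − 0.058·97) = (2037/5)/(2187/500) = 67900/729 ≈ 93.141
S = 1000/(67900/729) − 10 = 500/679 in ≈ 0.736 in
Ia = 0.2S: 0.2·0.736 = 0.147 in (exactly 100/679)
P − Ia = 3.090 − 0.147 = 199811/67900 ≈ 2.943 in (> 0, runoff occurs)
Runoff Q = (P−Ia)²/(P−Ia+S) = (2.943)²/(2.943+0.736) = 39924435721/16962166900 ≈ 2.354 in

Q = 39924435721/16962166900 in ≈ 2.354 in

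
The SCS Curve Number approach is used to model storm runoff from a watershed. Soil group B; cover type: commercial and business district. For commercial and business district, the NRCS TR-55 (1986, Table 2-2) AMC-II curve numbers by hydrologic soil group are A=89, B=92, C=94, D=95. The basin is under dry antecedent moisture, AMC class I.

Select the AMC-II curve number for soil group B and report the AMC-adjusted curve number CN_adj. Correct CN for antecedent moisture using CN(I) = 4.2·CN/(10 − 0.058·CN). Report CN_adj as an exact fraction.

NRCS table: commercial and business district, soil group B → CN(II) = 92
Dry (AMC I): CN(I) = 4.2·92/(10 − 0.058·92) = (1932/5)/(583/125) = 48300/583 ≈ 82.847

CN_adj = 48300/583 ≈ 82.847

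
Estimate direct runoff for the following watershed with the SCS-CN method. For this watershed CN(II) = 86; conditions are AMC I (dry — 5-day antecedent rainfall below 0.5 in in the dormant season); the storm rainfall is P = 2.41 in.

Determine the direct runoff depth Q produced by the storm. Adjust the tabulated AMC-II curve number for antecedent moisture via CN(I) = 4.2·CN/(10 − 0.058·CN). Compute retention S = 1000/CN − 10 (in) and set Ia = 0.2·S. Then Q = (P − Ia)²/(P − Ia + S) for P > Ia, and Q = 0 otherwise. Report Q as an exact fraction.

Q = 444745921/917048100 in ≈ 0.485 in

Dry (AMC I): CN(I) = 4.2·86/(10 − 0.058·86) = (1806/5)/(1253/250) = 12900/179 ≈ 72.067
Max retention: S = 1000/(12900/179) − 10 = 500/129 in (≈ 3.876 in)
Ia = 0.2·(500/129) = 100/129 in ≈ 0.775 in
P − Ia = 2.410 − 0.775 = 21089/12900 ≈ 1.635 in (> 0, runoff occurs)
Q = (21089/12900)²/((21089/12900) + 500/129) = (444745921/166410000)/(71089/12900) = 444745921/917048100 in ≈ 0.485 in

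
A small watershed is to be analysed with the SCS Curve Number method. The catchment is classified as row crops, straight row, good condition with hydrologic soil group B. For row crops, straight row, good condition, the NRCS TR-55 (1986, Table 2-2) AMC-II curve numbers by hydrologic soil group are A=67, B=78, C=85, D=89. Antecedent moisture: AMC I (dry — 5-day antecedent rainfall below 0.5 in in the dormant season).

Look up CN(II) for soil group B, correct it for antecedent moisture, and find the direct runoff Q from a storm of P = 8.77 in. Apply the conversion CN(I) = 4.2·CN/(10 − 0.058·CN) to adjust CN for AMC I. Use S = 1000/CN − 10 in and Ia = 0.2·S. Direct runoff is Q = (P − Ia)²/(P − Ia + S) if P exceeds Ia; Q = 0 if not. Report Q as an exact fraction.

NRCS table: row crops, straight row, good condition, soil group B → CN(II) = 78
Dry (AMC I): CN(I) = 4.2·78/(10 − 0.058·78) = (1638/5)/(1369/250) = 81900/1369 ≈ 59.825
S = 1000/(81900/1369) − 10 = 5500/819 in ≈ 6.716 in
Ia = 0.2·(5500/819) = 1100/819 in ≈ 1.343 in
P − Ia = 8.770 − 1.343 = 608263/81900 ≈ 7.427 in (> 0, runoff occurs)
Runoff Q = (P−Ia)²/(P−Ia+S) = (7.427)²/(7.427+6.716) = 369983877169/94861739700 ≈ 3.900 in

Q = 369983877169/94861739700 in ≈ 3.900 in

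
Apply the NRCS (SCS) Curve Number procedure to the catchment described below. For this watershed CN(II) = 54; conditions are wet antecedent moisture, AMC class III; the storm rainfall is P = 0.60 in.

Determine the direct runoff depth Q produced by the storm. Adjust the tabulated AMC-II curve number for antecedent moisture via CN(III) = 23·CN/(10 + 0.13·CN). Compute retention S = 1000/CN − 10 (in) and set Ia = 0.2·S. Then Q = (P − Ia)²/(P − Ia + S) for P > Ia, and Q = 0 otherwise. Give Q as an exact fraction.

Q = 0 in ≈ 0.000 in

Adjust CN=54 to AMC III: 23·54/(10 + 0.13·54) → 1242 ÷ (851/50) = 2700/37 ≈ 72.973
Max retention: S = 1000/(2700/37) − 10 = 100/27 in (≈ 3.704 in)
Ia = 0.2·(100/27) = 20/27 in ≈ 0.741 in
P = 0.600 ≤ Ia = 0.741 in: entire storm abstracted, Q = 0.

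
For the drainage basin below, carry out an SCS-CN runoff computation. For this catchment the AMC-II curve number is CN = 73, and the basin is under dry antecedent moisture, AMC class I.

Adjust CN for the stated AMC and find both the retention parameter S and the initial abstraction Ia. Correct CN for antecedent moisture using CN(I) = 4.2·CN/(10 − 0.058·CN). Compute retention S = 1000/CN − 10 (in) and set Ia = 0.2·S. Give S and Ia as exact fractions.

Adjust CN=73 to AMC I: 4.2·73/(10 − 0.058·73) → (1533/5) ÷ (2883/500) = 51100/961 ≈ 53.174
Retention S: 1000/CN − 10 with CN=53.174 → S = 4500/511 ≈ 8.806 in
Ia = 0.2·(4500/511) = 900/511 in ≈ 1.761 in

S = 4500/511 in ≈ 8.806 in; Ia = 900/511 in ≈ 1.761 in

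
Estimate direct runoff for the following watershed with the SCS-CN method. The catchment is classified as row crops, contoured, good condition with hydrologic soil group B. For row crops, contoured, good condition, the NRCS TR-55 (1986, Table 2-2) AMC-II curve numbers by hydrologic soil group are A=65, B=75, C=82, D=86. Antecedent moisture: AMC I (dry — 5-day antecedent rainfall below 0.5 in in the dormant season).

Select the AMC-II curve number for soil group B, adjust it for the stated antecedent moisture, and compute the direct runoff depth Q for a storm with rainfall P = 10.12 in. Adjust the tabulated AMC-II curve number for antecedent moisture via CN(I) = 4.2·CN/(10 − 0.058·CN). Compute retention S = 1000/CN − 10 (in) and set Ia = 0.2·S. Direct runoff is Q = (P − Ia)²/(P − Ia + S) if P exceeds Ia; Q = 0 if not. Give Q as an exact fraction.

NRCS table: row crops, contoured, good condition, soil group B → CN(II) = 75
Dry (AMC I): CN(I) = 4.2·75/(10 − 0.058·75) = 315/(113/20) = 6300/113 ≈ 55.752
S = 1000/(6300/113) − 10 = 500/63 in ≈ 7.937 in
Ia = 0.2S: 0.2·7.937 = 1.587 in (exactly 100/63)
P − Ia = 10.120 − 1.587 = 13439/1575 ≈ 8.533 in (> 0, runoff occurs)
Q: (13439/1575)² ÷ (25939/1575) = 180606721/40853925 in (≈ 4.421 in)

Q = 180606721/40853925 in ≈ 4.421 in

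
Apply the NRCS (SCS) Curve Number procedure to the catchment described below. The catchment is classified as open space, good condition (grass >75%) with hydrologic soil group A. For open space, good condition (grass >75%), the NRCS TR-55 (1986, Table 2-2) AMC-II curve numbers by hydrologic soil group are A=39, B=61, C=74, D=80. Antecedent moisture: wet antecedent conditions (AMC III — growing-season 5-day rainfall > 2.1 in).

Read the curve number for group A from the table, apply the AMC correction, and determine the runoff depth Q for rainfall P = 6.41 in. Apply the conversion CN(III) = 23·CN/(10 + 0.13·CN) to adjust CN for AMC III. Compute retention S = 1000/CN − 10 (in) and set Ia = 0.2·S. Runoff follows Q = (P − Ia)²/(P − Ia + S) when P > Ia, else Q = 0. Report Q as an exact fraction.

Q = 205188162529/95349036900 in ≈ 2.152 in

NRCS table: open space, good condition (grass >75%), soil group A → CN(II) = 39
CN(III) from CN(II)=39: (23·39)/(10 + 0.13·39) = 89700/1507 ≈ 59.522
Max retention: S = 1000/(89700/1507) − 10 = 6100/897 in (≈ 6.800 in)
Ia = 0.2·(6100/897) = 1220/897 in ≈ 1.360 in
Excess rainfall: 6.410 − 1.360 = 5.050 in; P > Ia so Q > 0
Q = (452977/89700)²/((452977/89700) + 6100/897) = (205188162529/8046090000)/(1062977/89700) = 205188162529/95349036900 in ≈ 2.152 in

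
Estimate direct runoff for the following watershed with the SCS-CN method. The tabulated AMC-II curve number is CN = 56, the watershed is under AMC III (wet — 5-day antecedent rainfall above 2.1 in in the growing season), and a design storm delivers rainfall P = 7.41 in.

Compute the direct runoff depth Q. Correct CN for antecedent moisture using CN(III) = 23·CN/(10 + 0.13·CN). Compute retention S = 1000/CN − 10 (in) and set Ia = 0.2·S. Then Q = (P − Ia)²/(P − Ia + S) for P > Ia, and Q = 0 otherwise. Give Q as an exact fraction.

CN(III) from CN(II)=56: (23·56)/(10 + 0.13·56) = 4025/54 ≈ 74.537
S = 1000/(4025/54) − 10 = 550/161 in ≈ 3.416 in
Initial abstraction Ia = S/5 = (550/161)/5 = 110/161 ≈ 0.683 in
Excess rainfall: 7.410 − 0.683 = 6.727 in; P > Ia so Q > 0
Q = (108301/16100)²/((108301/16100) + 550/161) = (11729106601/259210000)/(163301/16100) = 11729106601/2629146100 in ≈ 4.461 in

Q = 11729106601/2629146100 in ≈ 4.461 in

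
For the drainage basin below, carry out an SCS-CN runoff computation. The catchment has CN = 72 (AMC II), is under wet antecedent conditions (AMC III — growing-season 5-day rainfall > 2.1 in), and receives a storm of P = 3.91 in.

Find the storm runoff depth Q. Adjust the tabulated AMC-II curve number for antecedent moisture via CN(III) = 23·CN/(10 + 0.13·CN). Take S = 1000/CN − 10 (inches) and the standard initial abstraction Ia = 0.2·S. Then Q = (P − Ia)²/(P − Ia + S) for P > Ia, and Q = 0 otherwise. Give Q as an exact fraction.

Q = 5466679969/2254995900 in ≈ 2.424 in

CN(III) from CN(II)=72: (23·72)/(10 + 0.13·72) = 10350/121 ≈ 85.537
Retention S: 1000/CN − 10 with CN=85.537 → S = 350/207 ≈ 1.691 in
Ia = 0.2·(350/207) = 70/207 in ≈ 0.338 in
P − Ia = 3.910 − 0.338 = 73937/20700 ≈ 3.572 in (> 0, runoff occurs)
Q: (73937/20700)² ÷ (108937/20700) = 5466679969/2254995900 in (≈ 2.424 in)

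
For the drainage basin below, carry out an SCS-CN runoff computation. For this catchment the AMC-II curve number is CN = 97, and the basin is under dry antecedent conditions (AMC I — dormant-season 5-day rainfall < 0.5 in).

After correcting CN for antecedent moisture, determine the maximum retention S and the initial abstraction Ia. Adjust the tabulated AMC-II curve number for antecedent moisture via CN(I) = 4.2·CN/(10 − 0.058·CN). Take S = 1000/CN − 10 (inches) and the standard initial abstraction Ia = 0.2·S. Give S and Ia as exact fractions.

S = 500/679 in ≈ 0.736 in; Ia = 100/679 in ≈ 0.147 in

CN(I) from CN(II)=97: (4.2·97)/(10 − 0.058·97) = 67900/729 ≈ 93.141
S = 1000/(67900/729) − 10 = 500/679 in ≈ 0.736 in
Initial abstraction Ia = S/5 = (500/679)/5 = 100/679 ≈ 0.147 in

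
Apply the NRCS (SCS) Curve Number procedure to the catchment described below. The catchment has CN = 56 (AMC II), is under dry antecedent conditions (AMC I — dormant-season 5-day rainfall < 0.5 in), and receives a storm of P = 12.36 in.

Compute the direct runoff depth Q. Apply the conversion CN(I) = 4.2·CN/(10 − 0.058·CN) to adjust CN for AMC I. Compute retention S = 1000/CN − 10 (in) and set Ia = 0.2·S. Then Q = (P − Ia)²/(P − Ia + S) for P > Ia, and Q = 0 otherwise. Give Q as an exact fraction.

Q = 1003178929/369054525 in ≈ 2.718 in

CN(I) from CN(II)=56: (4.2·56)/(10 − 0.058·56) = 7350/211 ≈ 34.834
Retention S: 1000/CN − 10 with CN=34.834 → S = 2750/147 ≈ 18.707 in
Initial abstraction Ia = S/5 = (2750/147)/5 = 550/147 ≈ 3.741 in
P − Ia = 12.360 − 3.741 = 31673/3675 ≈ 8.619 in (> 0, runoff occurs)
Runoff Q = (P−Ia)²/(P−Ia+S) = (8.619)²/(8.619+18.707) = 1003178929/369054525 ≈ 2.718 in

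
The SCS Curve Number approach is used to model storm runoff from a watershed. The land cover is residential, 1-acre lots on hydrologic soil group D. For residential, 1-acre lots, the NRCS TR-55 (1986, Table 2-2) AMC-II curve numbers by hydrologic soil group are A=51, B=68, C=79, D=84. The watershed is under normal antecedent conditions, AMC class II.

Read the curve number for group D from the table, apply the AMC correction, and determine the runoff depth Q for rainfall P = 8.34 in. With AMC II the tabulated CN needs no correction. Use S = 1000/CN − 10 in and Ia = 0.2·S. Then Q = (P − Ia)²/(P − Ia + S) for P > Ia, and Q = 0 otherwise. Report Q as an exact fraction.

Q = 69839449/10874850 in ≈ 6.422 in

NRCS table: residential, 1-acre lots, soil group D → CN(II) = 84
Average conditions: CN = 84 (no AMC adjustment).
Max retention: S = 1000/84 − 10 = 40/21 in (≈ 1.905 in)
Ia = 0.2S: 0.2·1.905 = 0.381 in (exactly 8/21)
P − Ia = 8.340 − 0.381 = 8357/1050 ≈ 7.959 in (> 0, runoff occurs)
Runoff Q = (P−Ia)²/(P−Ia+S) = (7.959)²/(7.959+1.905) = 69839449/10874850 ≈ 6.422 in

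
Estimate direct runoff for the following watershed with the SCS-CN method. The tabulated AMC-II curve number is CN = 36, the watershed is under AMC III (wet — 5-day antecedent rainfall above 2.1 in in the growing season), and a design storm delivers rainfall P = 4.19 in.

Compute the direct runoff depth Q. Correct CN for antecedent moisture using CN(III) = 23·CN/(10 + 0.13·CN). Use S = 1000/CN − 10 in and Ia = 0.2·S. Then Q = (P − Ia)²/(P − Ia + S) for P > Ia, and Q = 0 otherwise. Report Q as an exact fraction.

Q = 2995701289/4444973100 in ≈ 0.674 in

Wet (AMC III): CN(III) = 23·36/(10 + 0.13·36) = 828/(367/25) = 20700/367 ≈ 56.403
Max retention: S = 1000/(20700/367) − 10 = 1600/207 in (≈ 7.729 in)
Ia = 0.2·(1600/207) = 320/207 in ≈ 1.546 in
Since P=4.190 > Ia=1.546: effective rainfall P−Ia = 54733/20700 in
Q = (54733/20700)²/((54733/20700) + 1600/207) = (2995701289/428490000)/(214733/20700) = 2995701289/4444973100 in ≈ 0.674 in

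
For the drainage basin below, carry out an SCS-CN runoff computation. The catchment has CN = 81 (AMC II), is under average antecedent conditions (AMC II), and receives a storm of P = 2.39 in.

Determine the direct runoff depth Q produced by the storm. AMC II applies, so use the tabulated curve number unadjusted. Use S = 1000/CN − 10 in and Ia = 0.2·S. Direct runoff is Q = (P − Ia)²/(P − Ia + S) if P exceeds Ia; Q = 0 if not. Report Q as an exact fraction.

AMC II — tabulated CN = 81 applies directly.
Max retention: S = 1000/81 − 10 = 190/81 in (≈ 2.346 in)
Ia = 0.2·(190/81) = 38/81 in ≈ 0.469 in
Excess rainfall: 2.390 − 0.469 = 1.921 in; P > Ia so Q > 0
Runoff Q = (P−Ia)²/(P−Ia+S) = (1.921)²/(1.921+2.346) = 242082481/279927900 ≈ 0.865 in

Q = 242082481/279927900 in ≈ 0.865 in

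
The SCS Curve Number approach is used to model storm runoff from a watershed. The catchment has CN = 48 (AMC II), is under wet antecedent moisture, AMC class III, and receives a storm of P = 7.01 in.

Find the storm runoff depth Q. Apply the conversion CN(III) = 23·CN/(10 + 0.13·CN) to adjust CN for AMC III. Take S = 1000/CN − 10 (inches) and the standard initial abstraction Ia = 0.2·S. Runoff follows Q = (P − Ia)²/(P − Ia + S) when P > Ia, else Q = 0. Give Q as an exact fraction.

Q = 1753013161/513146100 in ≈ 3.416 in

CN(III) from CN(II)=48: (23·48)/(10 + 0.13·48) = 13800/203 ≈ 67.980
S = 1000/(13800/203) − 10 = 325/69 in ≈ 4.710 in
Ia = 0.2·(325/69) = 65/69 in ≈ 0.942 in
P − Ia = 7.010 − 0.942 = 41869/6900 ≈ 6.068 in (> 0, runoff occurs)
Runoff Q = (P−Ia)²/(P−Ia+S) = (6.068)²/(6.068+4.710) = 1753013161/513146100 ≈ 3.416 in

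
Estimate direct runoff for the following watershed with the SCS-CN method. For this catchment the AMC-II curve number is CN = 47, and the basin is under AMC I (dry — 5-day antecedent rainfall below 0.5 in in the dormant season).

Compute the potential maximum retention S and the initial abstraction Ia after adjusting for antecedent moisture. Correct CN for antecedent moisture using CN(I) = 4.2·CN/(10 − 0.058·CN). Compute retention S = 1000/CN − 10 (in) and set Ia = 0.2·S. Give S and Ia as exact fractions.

S = 26500/987 in ≈ 26.849 in; Ia = 5300/987 in ≈ 5.370 in

Adjust CN=47 to AMC I: 4.2·47/(10 − 0.058·47) → (987/5) ÷ (3637/500) = 98700/3637 ≈ 27.138
S = 1000/(98700/3637) − 10 = 26500/987 in ≈ 26.849 in
Initial abstraction Ia = S/5 = (26500/987)/5 = 5300/987 ≈ 5.370 in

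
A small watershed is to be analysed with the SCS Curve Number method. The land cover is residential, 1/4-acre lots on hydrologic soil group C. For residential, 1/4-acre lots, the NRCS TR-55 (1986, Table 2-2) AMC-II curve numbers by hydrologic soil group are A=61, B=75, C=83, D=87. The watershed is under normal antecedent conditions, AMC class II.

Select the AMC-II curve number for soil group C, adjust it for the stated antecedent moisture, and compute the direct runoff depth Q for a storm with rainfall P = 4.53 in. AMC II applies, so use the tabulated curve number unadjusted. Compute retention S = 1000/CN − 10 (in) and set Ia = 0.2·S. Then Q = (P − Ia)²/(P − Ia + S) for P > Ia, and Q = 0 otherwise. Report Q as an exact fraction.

Q = 1169571601/424951700 in ≈ 2.752 in

NRCS table: residential, 1/4-acre lots, soil group C → CN(II) = 83
CN(II) = 83; AMC II needs no correction.
S = 1000/83 − 10 = 170/83 in ≈ 2.048 in
Initial abstraction Ia = S/5 = (170/83)/5 = 34/83 ≈ 0.410 in
Since P=4.530 > Ia=0.410: effective rainfall P−Ia = 34199/8300 in
Q = (34199/8300)²/((34199/8300) + 170/83) = (1169571601/68890000)/(51199/8300) = 1169571601/424951700 in ≈ 2.752 in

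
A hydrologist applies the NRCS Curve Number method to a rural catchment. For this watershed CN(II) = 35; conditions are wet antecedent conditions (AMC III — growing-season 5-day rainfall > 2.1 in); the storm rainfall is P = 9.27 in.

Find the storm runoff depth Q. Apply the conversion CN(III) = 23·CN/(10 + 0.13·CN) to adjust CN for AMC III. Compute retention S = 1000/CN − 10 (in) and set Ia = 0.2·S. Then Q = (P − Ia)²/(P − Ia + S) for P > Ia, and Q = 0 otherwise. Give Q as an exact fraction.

Wet (AMC III): CN(III) = 23·35/(10 + 0.13·35) = 805/(291/20) = 16100/291 ≈ 55.326
Retention S: 1000/CN − 10 with CN=55.326 → S = 1300/161 ≈ 8.075 in
Initial abstraction Ia = S/5 = (1300/161)/5 = 260/161 ≈ 1.615 in
Since P=9.270 > Ia=1.615: effective rainfall P−Ia = 123247/16100 in
Q: (123247/16100)² ÷ (253247/16100) = 15189823009/4077276700 in (≈ 3.725 in)

Q = 15189823009/4077276700 in ≈ 3.725 in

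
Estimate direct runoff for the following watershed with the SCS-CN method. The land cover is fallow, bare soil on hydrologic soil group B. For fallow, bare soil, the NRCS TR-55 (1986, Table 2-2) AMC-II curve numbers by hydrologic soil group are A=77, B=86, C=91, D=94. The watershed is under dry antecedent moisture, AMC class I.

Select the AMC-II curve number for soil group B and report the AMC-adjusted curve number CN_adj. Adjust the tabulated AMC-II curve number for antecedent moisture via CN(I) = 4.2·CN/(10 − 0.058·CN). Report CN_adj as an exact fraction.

NRCS table: fallow, bare soil, soil group B → CN(II) = 86
Dry (AMC I): CN(I) = 4.2·86/(10 − 0.058·86) = (1806/5)/(1253/250) = 12900/179 ≈ 72.067

CN_adj = 12900/179 ≈ 72.067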